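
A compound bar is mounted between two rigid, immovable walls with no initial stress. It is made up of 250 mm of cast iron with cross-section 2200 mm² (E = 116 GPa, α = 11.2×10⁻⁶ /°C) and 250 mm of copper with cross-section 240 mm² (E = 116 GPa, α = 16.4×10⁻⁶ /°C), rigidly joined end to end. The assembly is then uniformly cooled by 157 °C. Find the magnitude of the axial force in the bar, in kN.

Free thermal contraction of the whole bar: Σ αᵢΔT Lᵢ = 11.2×10⁻⁶×157×250 + 16.4×10⁻⁶×157×250 = 1.083 mm.
The walls prevent any net length change, so an axial force P (same in every segment) develops. Compatibility: P · Σ Lᵢ/(AᵢEᵢ) = δ_free.
The series flexibility is Σ Lᵢ/(AᵢEᵢ) = 250/(2200×116×10³) + 250/(240×116×10³) = 9.96×10⁻⁶ mm/N.
So P = 1.083 / 9.96×10⁻⁶ = 108.8 kN, tensile.

P ≈ 109 kN (tensile)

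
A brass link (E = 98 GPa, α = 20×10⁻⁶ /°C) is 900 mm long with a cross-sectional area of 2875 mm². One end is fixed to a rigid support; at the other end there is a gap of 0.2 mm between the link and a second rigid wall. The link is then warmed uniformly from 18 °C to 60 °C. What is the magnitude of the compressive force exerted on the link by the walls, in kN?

P ≈ 174 kN

Unrestrained expansion: δ_free = αΔT L = 20×10⁻⁶ × 42 × 900 = 0.756 mm.
After closing the 0.2 mm clearance, 0.756 − 0.2 = 0.556 mm of expansion remains to be suppressed by the wall.
So σ = E(δ_free − g)/L = 98×10³ × 0.556/900 = 60.54 MPa.
Force on the wall = σA = 60.54 × 2875 mm² = 174.1 kN.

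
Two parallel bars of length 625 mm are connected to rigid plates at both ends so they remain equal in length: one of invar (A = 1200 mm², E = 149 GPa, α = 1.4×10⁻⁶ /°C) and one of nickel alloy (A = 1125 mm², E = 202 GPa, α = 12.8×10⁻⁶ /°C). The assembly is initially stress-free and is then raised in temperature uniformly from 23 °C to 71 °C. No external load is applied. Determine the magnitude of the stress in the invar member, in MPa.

The nickel alloy has the larger α, so on heating it would change length more than the invar if both were free. The rigid plates force a common final length, so the nickel alloy is put into compression and the invar into tension, with equal and opposite forces P (no external load).
Setting the final lengths equal and cancelling L: (α₁ − α₂)ΔT = P/(A₁E₁) + P/(A₂E₂).
|α₁ − α₂|·ΔT = 11.4×10⁻⁶ × 48 = 0.0005472.
1/(A₁E₁) + 1/(A₂E₂) = 1/(1200×149×10³) + 1/(1125×202×10³) = 9.993×10⁻⁹ N⁻¹.
P = 0.0005472 / 9.993×10⁻⁹ = 54760 N = 54.76 kN.
σ_{invar} = P/A₁ = 54760/1200 = 45.63 MPa, tensile.

σ ≈ 45.6 MPa (tensile)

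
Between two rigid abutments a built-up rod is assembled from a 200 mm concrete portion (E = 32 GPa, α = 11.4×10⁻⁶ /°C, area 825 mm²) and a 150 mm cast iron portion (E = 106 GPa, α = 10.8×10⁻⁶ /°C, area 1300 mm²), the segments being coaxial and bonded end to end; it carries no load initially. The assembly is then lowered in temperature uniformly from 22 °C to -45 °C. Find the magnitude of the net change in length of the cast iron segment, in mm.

|ΔL| ≈ 0.0757 mm

Free thermal contraction of the whole bar: Σ αᵢΔT Lᵢ = 11.4×10⁻⁶×67×200 + 10.8×10⁻⁶×67×150 = 0.2613 mm.
The walls prevent any net length change, so an axial force P (same in every segment) develops. Compatibility: P · Σ Lᵢ/(AᵢEᵢ) = δ_free.
Σ Lᵢ/(AᵢEᵢ) = 200/(825×32×10³) + 150/(1300×106×10³) = 8.664×10⁻⁶ mm/N.
P = 0.2613 / 8.664×10⁻⁶ = 30160 N = 30.16 kN, tensile.
For the cast iron segment, free thermal change = 10.8×10⁻⁶×67×150 = 0.1085 mm and elastic change from P = 30160×150/(1300×106×10³) = 0.03283 mm; these oppose, so the net change is 0.0757 mm (segment shortens).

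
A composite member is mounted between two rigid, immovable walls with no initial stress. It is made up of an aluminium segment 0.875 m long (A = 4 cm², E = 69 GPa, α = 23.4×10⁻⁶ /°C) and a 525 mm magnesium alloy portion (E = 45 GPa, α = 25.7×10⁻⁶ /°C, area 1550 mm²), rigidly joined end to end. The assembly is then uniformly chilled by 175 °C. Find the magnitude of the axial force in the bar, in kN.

P ≈ 152 kN (tensile)

Free thermal contraction of the whole bar: Σ αᵢΔT Lᵢ = 23.4×10⁻⁶×175×875 + 25.7×10⁻⁶×175×525 = 5.944 mm.
The rigid supports impose zero overall length change; the single axial force P common to all segments must satisfy P Σ Lᵢ/(AᵢEᵢ) = δ_free.
The series flexibility is Σ Lᵢ/(AᵢEᵢ) = 875/(400×69×10³) + 525/(1550×45×10³) = 3.923×10⁻⁵ mm/N.
So P = 5.944 / 3.923×10⁻⁵ = 151.5 kN, tensile.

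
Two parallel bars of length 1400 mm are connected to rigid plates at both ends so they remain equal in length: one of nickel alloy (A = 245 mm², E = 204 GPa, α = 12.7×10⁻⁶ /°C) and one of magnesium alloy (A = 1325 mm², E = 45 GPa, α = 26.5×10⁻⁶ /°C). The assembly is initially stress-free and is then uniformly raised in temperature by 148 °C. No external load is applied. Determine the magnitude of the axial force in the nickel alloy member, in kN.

P ≈ 55.5 kN (tensile in the nickel alloy)

Both members must finish at the same length. With the larger α, the magnesium alloy tends to over-expand; the plates restrain it, putting the magnesium alloy in compression and the nickel alloy in tension. With no external load the two internal forces are equal and opposite, magnitude P.
Setting the final lengths equal and cancelling L: (α₁ − α₂)ΔT = P/(A₁E₁) + P/(A₂E₂).
|α₁ − α₂|·ΔT = 13.8×10⁻⁶ × 148 = 0.002042.
1/(A₁E₁) + 1/(A₂E₂) = 1/(245×204×10³) + 1/(1325×45×10³) = 3.678×10⁻⁸ N⁻¹.
So P = 0.002042 / 3.678×10⁻⁸ = 55.53 kN.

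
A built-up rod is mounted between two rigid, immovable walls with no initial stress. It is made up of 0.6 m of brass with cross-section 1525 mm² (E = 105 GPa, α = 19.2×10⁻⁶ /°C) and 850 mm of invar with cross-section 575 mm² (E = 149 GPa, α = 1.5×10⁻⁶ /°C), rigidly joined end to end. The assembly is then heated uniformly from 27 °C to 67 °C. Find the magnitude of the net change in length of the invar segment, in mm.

With the walls removed the bar would change length by δ_free = Σ αᵢΔT Lᵢ = 19.2×10⁻⁶×40×600 + 1.5×10⁻⁶×40×850 = 0.5118 mm.
The rigid supports impose zero overall length change; the single axial force P common to all segments must satisfy P Σ Lᵢ/(AᵢEᵢ) = δ_free.
Σ Lᵢ/(AᵢEᵢ) = 600/(1525×105×10³) + 850/(575×149×10³) = 1.367×10⁻⁵ mm/N.
So P = 0.5118 / 1.367×10⁻⁵ = 37.44 kN, compressive.
For the invar segment, free thermal change = 1.5×10⁻⁶×40×850 = 0.051 mm and elastic change from P = 37440×850/(575×149×10³) = 0.3715 mm; these oppose, so the net change is 0.32 mm (segment shortens).

|ΔL| ≈ 0.32 mm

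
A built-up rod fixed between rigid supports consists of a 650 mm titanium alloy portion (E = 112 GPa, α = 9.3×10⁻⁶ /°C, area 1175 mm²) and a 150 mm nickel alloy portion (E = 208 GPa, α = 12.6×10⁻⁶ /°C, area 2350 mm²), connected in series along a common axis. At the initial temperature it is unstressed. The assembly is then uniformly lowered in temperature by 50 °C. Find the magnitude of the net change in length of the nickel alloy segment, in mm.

If the supports were absent, the total length change would be Σ αᵢΔT Lᵢ = 9.3×10⁻⁶×50×650 + 12.6×10⁻⁶×50×150 = 0.3968 mm.
The walls prevent any net length change, so an axial force P (same in every segment) develops. Compatibility: P · Σ Lᵢ/(AᵢEᵢ) = δ_free.
The series flexibility is Σ Lᵢ/(AᵢEᵢ) = 650/(1175×112×10³) + 150/(2350×208×10³) = 5.246×10⁻⁶ mm/N.
Hence P = δ_free / Σ(L/AE) = 0.3968/5.246×10⁻⁶ = 75.63 kN (tensile).
For the nickel alloy segment, free thermal change = 12.6×10⁻⁶×50×150 = 0.0945 mm and elastic change from P = 75630×150/(2350×208×10³) = 0.02321 mm; these oppose, so the net change is 0.0713 mm (segment shortens).

|ΔL| ≈ 0.0713 mm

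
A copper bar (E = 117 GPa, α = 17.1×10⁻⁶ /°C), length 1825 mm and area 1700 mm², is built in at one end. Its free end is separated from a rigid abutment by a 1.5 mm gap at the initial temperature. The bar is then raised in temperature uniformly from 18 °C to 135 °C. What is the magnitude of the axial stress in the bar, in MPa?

Unrestrained expansion: δ_free = αΔT L = 17.1×10⁻⁶ × 117 × 1825 = 3.651 mm.
After closing the 1.5 mm clearance, 3.651 − 1.5 = 2.151 mm of expansion remains to be suppressed by the wall.
That suppressed elongation corresponds to σ = E·Δ/L = 117×10³ × 2.151/1825 = 137.9 MPa.

σ ≈ 138 MPa (compressive)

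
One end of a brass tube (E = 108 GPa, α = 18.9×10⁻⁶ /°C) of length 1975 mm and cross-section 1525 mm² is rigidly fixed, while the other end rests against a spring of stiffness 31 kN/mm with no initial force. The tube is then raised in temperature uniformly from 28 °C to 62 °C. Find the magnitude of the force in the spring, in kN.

Free thermal expansion: δ_free = αΔT L = 18.9×10⁻⁶ × 34 × 1975 = 1.269 mm.
With a force P in the spring, the elastic change of the tube is PL/(AE) and that of the spring is P/k; compatibility requires their sum to equal δ_free.
P [ L/(AE) + 1/k ] = δ_free → P [ 1975/(1525×108×10³) + 1/(31×10³) ] = 1.269.
P = 1.269 / 4.425×10⁻⁵ = 28680 N.

P ≈ 28.7 kN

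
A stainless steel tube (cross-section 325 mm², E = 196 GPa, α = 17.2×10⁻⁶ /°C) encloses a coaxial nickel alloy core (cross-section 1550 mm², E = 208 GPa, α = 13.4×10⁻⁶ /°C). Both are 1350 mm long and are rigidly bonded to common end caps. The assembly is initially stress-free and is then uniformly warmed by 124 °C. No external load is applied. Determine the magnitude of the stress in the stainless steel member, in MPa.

σ ≈ 77.1 MPa (compressive)

Both members must finish at the same length. With the larger α, the stainless steel tends to over-expand; the plates restrain it, putting the stainless steel in compression and the nickel alloy in tension. With no external load the two internal forces are equal and opposite, magnitude P.
Equating the net (thermal + elastic) strains gives |α₁ − α₂|·ΔT = P·[1/(A₁E₁) + 1/(A₂E₂)].
|α₁ − α₂|·ΔT = 3.8×10⁻⁶ × 124 = 0.0004712.
1/(A₁E₁) + 1/(A₂E₂) = 1/(325×196×10³) + 1/(1550×208×10³) = 1.88×10⁻⁸ N⁻¹.
So P = 0.0004712 / 1.88×10⁻⁸ = 25.06 kN.
σ_{stainless steel} = P/A₁ = 25060/325 = 77.12 MPa, compressive.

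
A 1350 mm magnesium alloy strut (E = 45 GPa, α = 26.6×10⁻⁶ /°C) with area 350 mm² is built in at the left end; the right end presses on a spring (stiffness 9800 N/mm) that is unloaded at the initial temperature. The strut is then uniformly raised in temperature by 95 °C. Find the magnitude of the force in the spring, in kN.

P ≈ 18.2 kN

Free thermal expansion: δ_free = αΔT L = 26.6×10⁻⁶ × 95 × 1350 = 3.411 mm.
Let P be the compressive force at the spring. The strut shortens elastically by PL/(AE) and the spring compresses by P/k; together these equal δ_free.
P [ L/(AE) + 1/k ] = δ_free → P [ 1350/(350×45×10³) + 1/(9800) ] = 3.411.
P = 3.411 / 0.0001878 = 18170 N.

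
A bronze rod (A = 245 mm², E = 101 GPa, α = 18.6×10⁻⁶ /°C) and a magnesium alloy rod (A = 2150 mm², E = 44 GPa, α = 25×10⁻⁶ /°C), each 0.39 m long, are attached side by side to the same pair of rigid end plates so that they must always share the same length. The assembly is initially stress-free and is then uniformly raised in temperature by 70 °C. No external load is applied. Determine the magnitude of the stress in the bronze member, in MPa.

σ ≈ 35.9 MPa (tensile)

Equilibrium of a rigid end plate with no external load gives equal and opposite internal forces ±P in the two members. Since α_{magnesium alloy} > α_{bronze}, heating drives the magnesium alloy into compression and the bronze into tension.
Setting the final lengths equal and cancelling L: (α₁ − α₂)ΔT = P/(A₁E₁) + P/(A₂E₂).
|α₁ − α₂|·ΔT = 6.4×10⁻⁶ × 70 = 0.000448.
1/(A₁E₁) + 1/(A₂E₂) = 1/(245×101×10³) + 1/(2150×44×10³) = 5.098×10⁻⁸ N⁻¹.
P = 0.000448 / 5.098×10⁻⁸ = 8787 N = 8.787 kN.
σ_{bronze} = P/A₁ = 8787/245 = 35.87 MPa, tensile.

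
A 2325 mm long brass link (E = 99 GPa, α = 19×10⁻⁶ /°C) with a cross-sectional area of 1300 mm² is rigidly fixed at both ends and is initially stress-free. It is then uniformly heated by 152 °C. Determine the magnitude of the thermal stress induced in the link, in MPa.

σ ≈ 286 MPa (compressive)

The supports are rigid, so the total axial strain is zero. The restrained thermal strain is ε = αΔT = 19×10⁻⁶ × 152 = 2888×10⁻⁶.
σ = EαΔT = 99×10³ × 19×10⁻⁶ × 152 = 285.9 MPa (compressive; the link is trying to expand).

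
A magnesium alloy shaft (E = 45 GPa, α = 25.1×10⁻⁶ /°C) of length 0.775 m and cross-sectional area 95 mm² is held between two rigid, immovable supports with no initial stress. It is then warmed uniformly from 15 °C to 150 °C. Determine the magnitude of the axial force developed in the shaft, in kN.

P ≈ 14.5 kN (compressive)

The ends cannot move, so σ = EαΔT = 45×10³ × 25.1×10⁻⁶ × 135 = 152.5 MPa.
P = AEαΔT = 95 × 45×10³ × 25.1×10⁻⁶ × 135 = 14.49 kN (compressive).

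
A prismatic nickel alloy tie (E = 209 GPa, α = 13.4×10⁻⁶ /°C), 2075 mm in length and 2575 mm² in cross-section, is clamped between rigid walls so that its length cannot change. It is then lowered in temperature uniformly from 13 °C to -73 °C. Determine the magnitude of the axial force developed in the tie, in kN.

P ≈ 620 kN (tensile)

The ends cannot move, so σ = EαΔT = 209×10³ × 13.4×10⁻⁶ × 86 = 240.9 MPa.
P = AEαΔT = 2575 × 209×10³ × 13.4×10⁻⁶ × 86 = 620.2 kN (tensile).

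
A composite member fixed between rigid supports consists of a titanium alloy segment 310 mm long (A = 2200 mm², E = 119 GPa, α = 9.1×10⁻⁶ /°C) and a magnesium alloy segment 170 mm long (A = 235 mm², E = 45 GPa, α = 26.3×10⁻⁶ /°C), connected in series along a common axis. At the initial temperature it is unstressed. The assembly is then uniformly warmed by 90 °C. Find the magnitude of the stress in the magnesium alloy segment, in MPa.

σ ≈ 162 MPa (compressive)

With the walls removed the bar would change length by δ_free = Σ αᵢΔT Lᵢ = 9.1×10⁻⁶×90×310 + 26.3×10⁻⁶×90×170 = 0.6563 mm.
Since the ends are fixed, an axial force P builds up, equal in every segment, with P · Σ Lᵢ/(AᵢEᵢ) = δ_free.
Σ Lᵢ/(AᵢEᵢ) = 310/(2200×119×10³) + 170/(235×45×10³) = 1.726×10⁻⁵ mm/N.
So P = 0.6563 / 1.726×10⁻⁵ = 38.02 kN, compressive.
σ_{magnesium alloy} = P / A = 38020 / 235 = 161.8 MPa.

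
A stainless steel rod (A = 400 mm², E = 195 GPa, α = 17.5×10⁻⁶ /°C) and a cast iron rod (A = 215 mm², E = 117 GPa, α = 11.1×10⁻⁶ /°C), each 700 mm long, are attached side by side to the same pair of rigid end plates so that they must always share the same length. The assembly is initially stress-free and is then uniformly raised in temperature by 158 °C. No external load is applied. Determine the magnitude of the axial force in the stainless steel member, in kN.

P ≈ 19.2 kN (compressive in the stainless steel)

Both members must finish at the same length. With the larger α, the stainless steel tends to over-expand; the plates restrain it, putting the stainless steel in compression and the cast iron in tension. With no external load the two internal forces are equal and opposite, magnitude P.
Setting the final lengths equal and cancelling L: (α₁ − α₂)ΔT = P/(A₁E₁) + P/(A₂E₂).
|α₁ − α₂|·ΔT = 6.4×10⁻⁶ × 158 = 0.001011.
1/(A₁E₁) + 1/(A₂E₂) = 1/(400×195×10³) + 1/(215×117×10³) = 5.257×10⁻⁸ N⁻¹.
So P = 0.001011 / 5.257×10⁻⁸ = 19.23 kN.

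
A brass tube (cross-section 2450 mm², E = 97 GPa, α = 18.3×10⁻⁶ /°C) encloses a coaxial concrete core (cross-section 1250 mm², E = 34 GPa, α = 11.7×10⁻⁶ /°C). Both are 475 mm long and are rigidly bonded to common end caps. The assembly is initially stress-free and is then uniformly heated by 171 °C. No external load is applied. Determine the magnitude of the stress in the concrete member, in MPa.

The brass has the larger α, so on heating it would change length more than the concrete if both were free. The rigid plates force a common final length, so the brass is put into compression and the concrete into tension, with equal and opposite forces P (no external load).
Compatibility of the two members (thermal + elastic change equal): (α₁ − α₂)ΔT = P·[1/(A₁E₁) + 1/(A₂E₂)].
|α₁ − α₂|·ΔT = 6.6×10⁻⁶ × 171 = 0.001129.
1/(A₁E₁) + 1/(A₂E₂) = 1/(2450×97×10³) + 1/(1250×34×10³) = 2.774×10⁻⁸ N⁻¹.
P = 0.001129 / 2.774×10⁻⁸ = 40690 N = 40.69 kN.
σ_{concrete} = P/A₂ = 40690/1250 = 32.55 MPa, tensile.

σ ≈ 32.6 MPa (tensile)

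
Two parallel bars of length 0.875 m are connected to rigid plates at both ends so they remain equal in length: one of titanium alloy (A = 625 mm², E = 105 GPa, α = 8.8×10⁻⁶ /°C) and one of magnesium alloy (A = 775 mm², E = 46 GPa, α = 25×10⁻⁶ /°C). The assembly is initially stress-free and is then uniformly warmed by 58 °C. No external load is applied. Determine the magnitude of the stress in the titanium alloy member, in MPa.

The magnesium alloy has the larger α, so on heating it would change length more than the titanium alloy if both were free. The rigid plates force a common final length, so the magnesium alloy is put into compression and the titanium alloy into tension, with equal and opposite forces P (no external load).
Equating the net (thermal + elastic) strains gives |α₁ − α₂|·ΔT = P·[1/(A₁E₁) + 1/(A₂E₂)].
|α₁ − α₂|·ΔT = 16.2×10⁻⁶ × 58 = 0.0009396.
1/(A₁E₁) + 1/(A₂E₂) = 1/(625×105×10³) + 1/(775×46×10³) = 4.329×10⁻⁸ N⁻¹.
So P = 0.0009396 / 4.329×10⁻⁸ = 21.71 kN.
σ_{titanium alloy} = P/A₁ = 21710/625 = 34.73 MPa, tensile.

σ ≈ 34.7 MPa (tensile)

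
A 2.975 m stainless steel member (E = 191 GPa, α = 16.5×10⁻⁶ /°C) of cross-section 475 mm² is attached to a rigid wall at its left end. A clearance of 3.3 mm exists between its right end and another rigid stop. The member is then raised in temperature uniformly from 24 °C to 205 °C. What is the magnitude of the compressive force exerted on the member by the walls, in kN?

P ≈ 170 kN

Unrestrained expansion: δ_free = αΔT L = 16.5×10⁻⁶ × 181 × 2975 = 8.885 mm.
The gap closes (δ_free > 3.3 mm) and the wall then resists a further 8.885 − 3.3 = 5.585 mm of expansion.
That suppressed elongation corresponds to σ = E·Δ/L = 191×10³ × 5.585/2975 = 358.6 MPa.
P = σA = 358.6 × 475 = 170.3 kN.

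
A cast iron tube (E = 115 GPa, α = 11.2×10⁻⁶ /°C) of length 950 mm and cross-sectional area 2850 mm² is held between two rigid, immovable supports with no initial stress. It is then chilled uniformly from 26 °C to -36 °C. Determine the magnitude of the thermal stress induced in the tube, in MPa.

Because both ends are immovable the net strain is zero, and the suppressed thermal strain is αΔT = 11.2×10⁻⁶ × 62 = 694.4×10⁻⁶.
σ = EαΔT = 115×10³ × 11.2×10⁻⁶ × 62 = 79.86 MPa (tensile; the tube is trying to contract).

σ ≈ 79.9 MPa (tensile)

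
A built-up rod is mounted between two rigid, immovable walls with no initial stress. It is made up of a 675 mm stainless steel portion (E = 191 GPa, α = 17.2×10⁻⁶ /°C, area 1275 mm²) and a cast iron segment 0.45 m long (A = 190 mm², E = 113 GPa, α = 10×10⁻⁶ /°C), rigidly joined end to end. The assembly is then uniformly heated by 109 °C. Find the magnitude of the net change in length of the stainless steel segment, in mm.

If the supports were absent, the total length change would be Σ αᵢΔT Lᵢ = 17.2×10⁻⁶×109×675 + 10×10⁻⁶×109×450 = 1.756 mm.
The walls prevent any net length change, so an axial force P (same in every segment) develops. Compatibility: P · Σ Lᵢ/(AᵢEᵢ) = δ_free.
Σ Lᵢ/(AᵢEᵢ) = 675/(1275×191×10³) + 450/(190×113×10³) = 2.373×10⁻⁵ mm/N.
P = 1.756 / 2.373×10⁻⁵ = 73990 N = 73.99 kN, compressive.
For the stainless steel segment, free thermal change = 17.2×10⁻⁶×109×675 = 1.265 mm and elastic change from P = 73990×675/(1275×191×10³) = 0.2051 mm; these oppose, so the net change is 1.06 mm (segment lengthens).

|ΔL| ≈ 1.06 mm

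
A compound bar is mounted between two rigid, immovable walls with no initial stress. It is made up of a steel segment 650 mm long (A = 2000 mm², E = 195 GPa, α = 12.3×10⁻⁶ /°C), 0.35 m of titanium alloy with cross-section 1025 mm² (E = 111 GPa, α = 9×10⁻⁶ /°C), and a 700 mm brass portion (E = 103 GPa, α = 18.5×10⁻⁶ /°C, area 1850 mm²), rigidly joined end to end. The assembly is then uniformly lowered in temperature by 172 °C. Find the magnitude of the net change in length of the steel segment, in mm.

Free thermal contraction of the whole bar: Σ αᵢΔT Lᵢ = 12.3×10⁻⁶×172×650 + 9×10⁻⁶×172×350 + 18.5×10⁻⁶×172×700 = 4.144 mm.
The rigid supports impose zero overall length change; the single axial force P common to all segments must satisfy P Σ Lᵢ/(AᵢEᵢ) = δ_free.
Σ Lᵢ/(AᵢEᵢ) = 650/(2000×195×10³) + 350/(1025×111×10³) + 700/(1850×103×10³) = 8.416×10⁻⁶ mm/N.
P = 4.144 / 8.416×10⁻⁶ = 492400 N = 492.4 kN, tensile.
For the steel segment, free thermal change = 12.3×10⁻⁶×172×650 = 1.375 mm and elastic change from P = 492400×650/(2000×195×10³) = 0.8207 mm; these oppose, so the net change is 0.554 mm (segment shortens).

|ΔL| ≈ 0.554 mm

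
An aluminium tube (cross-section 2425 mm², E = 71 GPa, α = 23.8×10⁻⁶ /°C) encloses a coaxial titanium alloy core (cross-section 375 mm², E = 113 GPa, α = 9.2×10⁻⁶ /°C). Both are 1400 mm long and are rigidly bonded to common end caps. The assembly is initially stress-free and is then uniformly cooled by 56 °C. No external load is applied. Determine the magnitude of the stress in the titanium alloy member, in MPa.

Equilibrium of a rigid end plate with no external load gives equal and opposite internal forces ±P in the two members. Since α_{aluminium} > α_{titanium alloy}, cooling drives the aluminium into tension and the titanium alloy into compression.
Equating the net (thermal + elastic) strains gives |α₁ − α₂|·ΔT = P·[1/(A₁E₁) + 1/(A₂E₂)].
|α₁ − α₂|·ΔT = 14.6×10⁻⁶ × 56 = 0.0008176.
1/(A₁E₁) + 1/(A₂E₂) = 1/(2425×71×10³) + 1/(375×113×10³) = 2.941×10⁻⁸ N⁻¹.
So P = 0.0008176 / 2.941×10⁻⁸ = 27.8 kN.
σ_{titanium alloy} = P/A₂ = 27800/375 = 74.14 MPa, compressive.

σ ≈ 74.1 MPa (compressive)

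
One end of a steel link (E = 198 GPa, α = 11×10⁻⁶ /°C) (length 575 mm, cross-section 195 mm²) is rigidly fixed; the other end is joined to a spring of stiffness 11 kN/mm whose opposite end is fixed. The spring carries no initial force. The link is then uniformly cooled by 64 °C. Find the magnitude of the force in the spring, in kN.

Free thermal contraction: δ_free = αΔT L = 11×10⁻⁶ × 64 × 575 = 0.4048 mm.
With a force P in the spring, the elastic change of the link is PL/(AE) and that of the spring is P/k; compatibility requires their sum to equal δ_free.
So P = δ_free / [L/(AE) + 1/k] = 0.4048 / [ 575/(195×198×10³) + 1/(11×10³) ].
P = 0.4048 / 0.0001058 = 3826 N.

P ≈ 3.83 kN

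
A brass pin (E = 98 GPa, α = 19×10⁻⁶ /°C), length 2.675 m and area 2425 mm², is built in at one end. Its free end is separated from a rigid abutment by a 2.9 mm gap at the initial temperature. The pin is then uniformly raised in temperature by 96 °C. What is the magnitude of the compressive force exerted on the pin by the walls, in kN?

P ≈ 176 kN

Unrestrained expansion: δ_free = αΔT L = 19×10⁻⁶ × 96 × 2675 = 4.879 mm.
This exceeds the 2.9 mm gap, so the wall pushes back. The portion of expansion that must be recovered elastically is δ_free − gap = 4.879 − 2.9 = 1.979 mm.
That suppressed elongation corresponds to σ = E·Δ/L = 98×10³ × 1.979/2675 = 72.51 MPa.
Force on the wall = σA = 72.51 × 2425 mm² = 175.8 kN.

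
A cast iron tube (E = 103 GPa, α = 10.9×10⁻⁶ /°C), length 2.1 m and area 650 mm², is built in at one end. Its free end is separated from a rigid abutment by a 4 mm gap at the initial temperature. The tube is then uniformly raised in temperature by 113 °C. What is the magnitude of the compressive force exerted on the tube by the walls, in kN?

Free thermal elongation = αΔT L = 10.9×10⁻⁶ × 113 × 2100 = 2.587 mm.
This is smaller than the 4 mm clearance, so the tube expands freely without reaching the stop — the stress is zero.

P ≈ 0 kN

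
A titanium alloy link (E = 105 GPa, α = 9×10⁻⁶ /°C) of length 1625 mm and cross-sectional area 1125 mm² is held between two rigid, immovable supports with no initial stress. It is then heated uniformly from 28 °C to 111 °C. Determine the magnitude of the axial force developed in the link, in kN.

The ends cannot move, so σ = EαΔT = 105×10³ × 9×10⁻⁶ × 83 = 78.44 MPa.
Axial force P = σA = 78.44 × 1125 = 88240 N = 88.24 kN, compressive.

P ≈ 88.2 kN (compressive)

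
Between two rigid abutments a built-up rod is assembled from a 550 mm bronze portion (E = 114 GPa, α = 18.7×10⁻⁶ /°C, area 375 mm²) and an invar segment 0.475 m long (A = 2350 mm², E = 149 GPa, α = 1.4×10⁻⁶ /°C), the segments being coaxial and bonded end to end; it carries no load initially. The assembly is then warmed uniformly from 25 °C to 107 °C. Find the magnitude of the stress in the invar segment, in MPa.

If the supports were absent, the total length change would be Σ αᵢΔT Lᵢ = 18.7×10⁻⁶×82×550 + 1.4×10⁻⁶×82×475 = 0.8979 mm.
Since the ends are fixed, an axial force P builds up, equal in every segment, with P · Σ Lᵢ/(AᵢEᵢ) = δ_free.
Σ Lᵢ/(AᵢEᵢ) = 550/(375×114×10³) + 475/(2350×149×10³) = 1.422×10⁻⁵ mm/N.
So P = 0.8979 / 1.422×10⁻⁵ = 63.13 kN, compressive.
σ_{invar} = P / A = 63130 / 2350 = 26.87 MPa.

σ ≈ 26.9 MPa (compressive)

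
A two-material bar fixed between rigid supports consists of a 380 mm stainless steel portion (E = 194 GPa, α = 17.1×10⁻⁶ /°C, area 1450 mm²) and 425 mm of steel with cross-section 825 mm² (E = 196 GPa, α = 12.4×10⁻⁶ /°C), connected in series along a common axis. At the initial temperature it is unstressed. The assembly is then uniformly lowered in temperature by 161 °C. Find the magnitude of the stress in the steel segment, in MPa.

With the walls removed the bar would change length by δ_free = Σ αᵢΔT Lᵢ = 17.1×10⁻⁶×161×380 + 12.4×10⁻⁶×161×425 = 1.895 mm.
The rigid supports impose zero overall length change; the single axial force P common to all segments must satisfy P Σ Lᵢ/(AᵢEᵢ) = δ_free.
Σ Lᵢ/(AᵢEᵢ) = 380/(1450×194×10³) + 425/(825×196×10³) = 3.979×10⁻⁶ mm/N.
P = 1.895 / 3.979×10⁻⁶ = 476100 N = 476.1 kN, tensile.
σ_{steel} = P / A = 476100 / 825 = 577.1 MPa.

σ ≈ 577 MPa (tensile)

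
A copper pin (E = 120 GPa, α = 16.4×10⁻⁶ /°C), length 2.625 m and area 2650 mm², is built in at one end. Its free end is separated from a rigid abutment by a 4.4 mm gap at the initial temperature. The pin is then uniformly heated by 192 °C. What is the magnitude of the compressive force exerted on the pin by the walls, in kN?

P ≈ 468 kN

Free thermal elongation = αΔT L = 16.4×10⁻⁶ × 192 × 2625 = 8.266 mm.
This exceeds the 4.4 mm gap, so the wall pushes back. The portion of expansion that must be recovered elastically is δ_free − gap = 8.266 − 4.4 = 3.866 mm.
That suppressed elongation corresponds to σ = E·Δ/L = 120×10³ × 3.866/2625 = 176.7 MPa.
Force on the wall = σA = 176.7 × 2650 mm² = 468.3 kN.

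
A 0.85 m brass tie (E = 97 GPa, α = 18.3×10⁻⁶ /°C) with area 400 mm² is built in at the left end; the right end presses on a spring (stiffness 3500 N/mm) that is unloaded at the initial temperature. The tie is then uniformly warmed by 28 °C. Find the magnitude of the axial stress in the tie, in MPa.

If the spring were absent the tie would lengthen by αΔT L = 18.3×10⁻⁶ × 28 × 850 = 0.4355 mm.
With a force P in the spring, the elastic change of the tie is PL/(AE) and that of the spring is P/k; compatibility requires their sum to equal δ_free.
So P = δ_free / [L/(AE) + 1/k] = 0.4355 / [ 850/(400×97×10³) + 1/(3500) ].
P = 0.4355 / 0.0003076 = 1416 N.
σ = P/A = 1416/400 = 3.54 MPa.

σ ≈ 3.54 MPa (compressive)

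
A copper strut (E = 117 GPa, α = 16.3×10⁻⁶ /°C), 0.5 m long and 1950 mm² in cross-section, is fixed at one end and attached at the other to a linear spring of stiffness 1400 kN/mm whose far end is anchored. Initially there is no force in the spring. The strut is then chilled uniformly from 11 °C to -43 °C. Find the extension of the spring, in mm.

δ ≈ 0.108 mm

If the spring were absent the strut would shorten by αΔT L = 16.3×10⁻⁶ × 54 × 500 = 0.4401 mm.
Let P be the tensile force in the spring. The strut extends elastically by PL/(AE) and the spring stretches by P/k; together these equal δ_free.
P [ L/(AE) + 1/k ] = δ_free → P [ 500/(1950×117×10³) + 1/(1400×10³) ] = 0.4401.
P = 0.4401 / 2.906×10⁻⁶ = 151500 N.
Spring extension = P/k = 151500/(1400×10³) = 0.1082 mm.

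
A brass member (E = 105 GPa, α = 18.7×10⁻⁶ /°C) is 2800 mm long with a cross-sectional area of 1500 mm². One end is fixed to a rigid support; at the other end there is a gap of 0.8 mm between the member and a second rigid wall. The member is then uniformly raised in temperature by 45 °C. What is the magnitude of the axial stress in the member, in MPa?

σ ≈ 58.4 MPa (compressive)

Free thermal elongation = αΔT L = 18.7×10⁻⁶ × 45 × 2800 = 2.356 mm.
The gap closes (δ_free > 0.8 mm) and the wall then resists a further 2.356 − 0.8 = 1.556 mm of expansion.
So σ = E(δ_free − g)/L = 105×10³ × 1.556/2800 = 58.36 MPa.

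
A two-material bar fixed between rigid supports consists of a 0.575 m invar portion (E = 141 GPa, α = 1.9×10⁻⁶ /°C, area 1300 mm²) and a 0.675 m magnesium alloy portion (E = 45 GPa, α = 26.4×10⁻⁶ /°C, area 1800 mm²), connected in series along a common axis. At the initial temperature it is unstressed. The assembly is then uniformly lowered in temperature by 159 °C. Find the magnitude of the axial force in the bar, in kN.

If the supports were absent, the total length change would be Σ αᵢΔT Lᵢ = 1.9×10⁻⁶×159×575 + 26.4×10⁻⁶×159×675 = 3.007 mm.
Since the ends are fixed, an axial force P builds up, equal in every segment, with P · Σ Lᵢ/(AᵢEᵢ) = δ_free.
The series flexibility is Σ Lᵢ/(AᵢEᵢ) = 575/(1300×141×10³) + 675/(1800×45×10³) = 1.147×10⁻⁵ mm/N.
Hence P = δ_free / Σ(L/AE) = 3.007/1.147×10⁻⁵ = 262.2 kN (tensile).

P ≈ 262 kN (tensile)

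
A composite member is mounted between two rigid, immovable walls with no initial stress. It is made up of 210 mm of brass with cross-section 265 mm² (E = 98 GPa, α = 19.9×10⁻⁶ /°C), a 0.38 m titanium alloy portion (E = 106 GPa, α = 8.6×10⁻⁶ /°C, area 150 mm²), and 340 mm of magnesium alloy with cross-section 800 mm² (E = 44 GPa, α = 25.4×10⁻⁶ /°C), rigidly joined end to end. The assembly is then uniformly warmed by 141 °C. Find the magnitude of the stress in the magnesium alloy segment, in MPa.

Free thermal expansion of the whole bar: Σ αᵢΔT Lᵢ = 19.9×10⁻⁶×141×210 + 8.6×10⁻⁶×141×380 + 25.4×10⁻⁶×141×340 = 2.268 mm.
Since the ends are fixed, an axial force P builds up, equal in every segment, with P · Σ Lᵢ/(AᵢEᵢ) = δ_free.
The series flexibility is Σ Lᵢ/(AᵢEᵢ) = 210/(265×98×10³) + 380/(150×106×10³) + 340/(800×44×10³) = 4.164×10⁻⁵ mm/N.
Hence P = δ_free / Σ(L/AE) = 2.268/4.164×10⁻⁵ = 54.45 kN (compressive).
σ_{magnesium alloy} = P / A = 54450 / 800 = 68.07 MPa.

σ ≈ 68.1 MPa (compressive)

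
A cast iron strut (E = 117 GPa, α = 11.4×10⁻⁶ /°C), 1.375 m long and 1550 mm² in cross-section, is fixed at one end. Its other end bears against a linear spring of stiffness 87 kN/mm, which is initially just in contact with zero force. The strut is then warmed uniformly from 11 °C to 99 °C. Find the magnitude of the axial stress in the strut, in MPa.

σ ≈ 46.7 MPa (compressive)

If the spring were absent the strut would lengthen by αΔT L = 11.4×10⁻⁶ × 88 × 1375 = 1.379 mm.
With a force P in the spring, the elastic change of the strut is PL/(AE) and that of the spring is P/k; compatibility requires their sum to equal δ_free.
P [ L/(AE) + 1/k ] = δ_free → P [ 1375/(1550×117×10³) + 1/(87×10³) ] = 1.379.
P = 1.379 / 1.908×10⁻⁵ = 72310 N.
σ = P/A = 72310/1550 = 46.65 MPa.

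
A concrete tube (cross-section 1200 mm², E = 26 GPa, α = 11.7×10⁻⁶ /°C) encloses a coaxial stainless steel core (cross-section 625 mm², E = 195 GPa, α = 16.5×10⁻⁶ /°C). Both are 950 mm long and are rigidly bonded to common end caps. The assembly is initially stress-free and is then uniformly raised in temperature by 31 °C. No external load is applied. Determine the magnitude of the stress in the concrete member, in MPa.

Equilibrium of a rigid end plate with no external load gives equal and opposite internal forces ±P in the two members. Since α_{stainless steel} > α_{concrete}, heating drives the stainless steel into compression and the concrete into tension.
Compatibility of the two members (thermal + elastic change equal): (α₁ − α₂)ΔT = P·[1/(A₁E₁) + 1/(A₂E₂)].
|α₁ − α₂|·ΔT = 4.8×10⁻⁶ × 31 = 0.0001488.
1/(A₁E₁) + 1/(A₂E₂) = 1/(1200×26×10³) + 1/(625×195×10³) = 4.026×10⁻⁸ N⁻¹.
So P = 0.0001488 / 4.026×10⁻⁸ = 3.696 kN.
σ_{concrete} = P/A₁ = 3696/1200 = 3.08 MPa, tensile.

σ ≈ 3.08 MPa (tensile)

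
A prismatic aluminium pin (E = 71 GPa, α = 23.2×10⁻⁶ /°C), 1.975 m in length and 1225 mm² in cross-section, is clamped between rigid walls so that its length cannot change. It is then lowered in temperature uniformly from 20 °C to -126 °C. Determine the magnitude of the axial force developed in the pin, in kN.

The ends cannot move, so σ = EαΔT = 71×10³ × 23.2×10⁻⁶ × 146 = 240.5 MPa.
P = AEαΔT = 1225 × 71×10³ × 23.2×10⁻⁶ × 146 = 294.6 kN (tensile).

P ≈ 295 kN (tensile)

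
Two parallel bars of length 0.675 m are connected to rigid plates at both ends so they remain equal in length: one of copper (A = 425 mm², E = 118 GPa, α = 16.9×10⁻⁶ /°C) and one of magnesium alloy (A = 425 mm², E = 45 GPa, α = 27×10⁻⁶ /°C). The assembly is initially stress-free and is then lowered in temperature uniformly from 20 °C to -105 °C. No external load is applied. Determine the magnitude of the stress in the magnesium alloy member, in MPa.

Equilibrium of a rigid end plate with no external load gives equal and opposite internal forces ±P in the two members. Since α_{magnesium alloy} > α_{copper}, cooling drives the magnesium alloy into tension and the copper into compression.
Equating the net (thermal + elastic) strains gives |α₁ − α₂|·ΔT = P·[1/(A₁E₁) + 1/(A₂E₂)].
|α₁ − α₂|·ΔT = 10.1×10⁻⁶ × 125 = 0.001263.
1/(A₁E₁) + 1/(A₂E₂) = 1/(425×118×10³) + 1/(425×45×10³) = 7.223×10⁻⁸ N⁻¹.
P = 0.001263 / 7.223×10⁻⁸ = 17480 N = 17.48 kN.
σ_{magnesium alloy} = P/A₂ = 17480/425 = 41.13 MPa, tensile.

σ ≈ 41.1 MPa (tensile)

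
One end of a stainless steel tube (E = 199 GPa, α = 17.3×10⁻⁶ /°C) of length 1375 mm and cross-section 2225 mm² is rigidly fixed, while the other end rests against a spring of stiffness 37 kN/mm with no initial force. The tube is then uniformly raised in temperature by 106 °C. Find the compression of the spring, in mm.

Free thermal expansion: δ_free = αΔT L = 17.3×10⁻⁶ × 106 × 1375 = 2.521 mm.
With a force P in the spring, the elastic change of the tube is PL/(AE) and that of the spring is P/k; compatibility requires their sum to equal δ_free.
So P = δ_free / [L/(AE) + 1/k] = 2.521 / [ 1375/(2225×199×10³) + 1/(37×10³) ].
P = 2.521 / 3.013×10⁻⁵ = 83680 N.
Spring compression = P/k = 83680/(37×10³) = 2.262 mm.

δ ≈ 2.26 mm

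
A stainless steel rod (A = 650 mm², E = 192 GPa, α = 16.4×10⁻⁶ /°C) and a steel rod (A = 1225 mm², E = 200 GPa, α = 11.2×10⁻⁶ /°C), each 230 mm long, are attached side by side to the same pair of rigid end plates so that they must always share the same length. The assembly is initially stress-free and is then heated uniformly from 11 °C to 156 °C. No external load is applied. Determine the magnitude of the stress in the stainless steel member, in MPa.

Both members must finish at the same length. With the larger α, the stainless steel tends to over-expand; the plates restrain it, putting the stainless steel in compression and the steel in tension. With no external load the two internal forces are equal and opposite, magnitude P.
Compatibility of the two members (thermal + elastic change equal): (α₁ − α₂)ΔT = P·[1/(A₁E₁) + 1/(A₂E₂)].
|α₁ − α₂|·ΔT = 5.2×10⁻⁶ × 145 = 0.000754.
1/(A₁E₁) + 1/(A₂E₂) = 1/(650×192×10³) + 1/(1225×200×10³) = 1.209×10⁻⁸ N⁻¹.
So P = 0.000754 / 1.209×10⁻⁸ = 62.34 kN.
σ_{stainless steel} = P/A₁ = 62340/650 = 95.91 MPa, compressive.

σ ≈ 95.9 MPa (compressive)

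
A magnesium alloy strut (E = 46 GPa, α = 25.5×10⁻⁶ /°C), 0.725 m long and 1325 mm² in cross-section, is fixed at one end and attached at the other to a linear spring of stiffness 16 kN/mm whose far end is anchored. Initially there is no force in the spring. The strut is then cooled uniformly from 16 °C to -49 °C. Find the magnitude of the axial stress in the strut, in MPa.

The unrestrained thermal change is αΔT L = 25.5×10⁻⁶ × 65 × 725 = 1.202 mm.
With a force P in the spring, the elastic change of the strut is PL/(AE) and that of the spring is P/k; compatibility requires their sum to equal δ_free.
P [ L/(AE) + 1/k ] = δ_free → P [ 725/(1325×46×10³) + 1/(16×10³) ] = 1.202.
P = 1.202 / 7.439×10⁻⁵ = 16150 N.
σ = P/A = 16150/1325 = 12.19 MPa.

σ ≈ 12.2 MPa (tensile)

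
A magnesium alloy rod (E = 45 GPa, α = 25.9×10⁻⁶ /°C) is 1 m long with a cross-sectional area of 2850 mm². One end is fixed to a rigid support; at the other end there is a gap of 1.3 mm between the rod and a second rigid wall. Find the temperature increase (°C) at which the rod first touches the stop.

ΔT ≈ 50.2 °C

The gap closes when αΔT L = 1.3 mm, since the rod is still unstressed at that instant.
So ΔT = g/(αL) = 1.3/(25.9×10⁻⁶ × 1000) = 50.19 °C.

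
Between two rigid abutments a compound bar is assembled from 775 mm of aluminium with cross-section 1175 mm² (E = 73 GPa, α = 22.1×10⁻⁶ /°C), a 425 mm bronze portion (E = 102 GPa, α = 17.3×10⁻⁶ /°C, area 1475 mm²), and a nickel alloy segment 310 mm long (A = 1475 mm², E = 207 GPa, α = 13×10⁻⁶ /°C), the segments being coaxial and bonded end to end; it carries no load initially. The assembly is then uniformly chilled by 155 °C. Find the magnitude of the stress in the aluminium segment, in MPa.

With the walls removed the bar would change length by δ_free = Σ αᵢΔT Lᵢ = 22.1×10⁻⁶×155×775 + 17.3×10⁻⁶×155×425 + 13×10⁻⁶×155×310 = 4.419 mm.
The rigid supports impose zero overall length change; the single axial force P common to all segments must satisfy P Σ Lᵢ/(AᵢEᵢ) = δ_free.
Σ Lᵢ/(AᵢEᵢ) = 775/(1175×73×10³) + 425/(1475×102×10³) + 310/(1475×207×10³) = 1.288×10⁻⁵ mm/N.
Hence P = δ_free / Σ(L/AE) = 4.419/1.288×10⁻⁵ = 343.2 kN (tensile).
σ_{aluminium} = P / A = 343200 / 1175 = 292.1 MPa.

σ ≈ 292 MPa (tensile)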